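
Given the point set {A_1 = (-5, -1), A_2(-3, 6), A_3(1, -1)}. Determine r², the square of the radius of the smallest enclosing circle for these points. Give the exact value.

3445/196

Side lengths²: A_1A_2² = 53, A_1A_3² = 36, A_2A_3² = 65.
Since A_2A_3² = 65 < 53 + 36 = 89, the triangle is acute, so the smallest enclosing circle is the circumcircle.
Circumcentre = (-2, 27/14), r² = 3445/196.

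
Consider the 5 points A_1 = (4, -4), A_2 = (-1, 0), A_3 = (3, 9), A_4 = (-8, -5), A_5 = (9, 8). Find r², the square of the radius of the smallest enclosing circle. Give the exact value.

114.5

The farthest pair is A_4–A_5 with squared distance 458. The circle on this segment as diameter has centre (0.5, 1.5) and r² = 458/4 = 114.5.
Check A_1: distance² to centre = 42.5 ≤ 114.5, so it lies inside.
All remaining points lie in this disk, and no smaller disk contains both endpoints, so this is the minimum enclosing circle.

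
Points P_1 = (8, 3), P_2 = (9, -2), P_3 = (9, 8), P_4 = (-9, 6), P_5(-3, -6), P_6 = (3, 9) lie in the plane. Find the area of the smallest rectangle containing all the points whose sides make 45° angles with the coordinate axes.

338

In coordinates u = x + y, v = x − y the rectangle is axis-aligned; the map (x,y)→(u,v) scales areas by 2.
u-values: 11, 7, 17, -3, -9, 12; range = 17 − (-9) = 26.
v-values: 5, 11, 1, -15, 3, -6; range = 11 − (-15) = 26.
Area = (26 × 26) / 2 = 338.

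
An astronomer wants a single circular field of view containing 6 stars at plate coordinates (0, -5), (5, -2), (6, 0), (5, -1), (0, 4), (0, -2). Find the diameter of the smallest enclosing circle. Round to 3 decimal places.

The minimum enclosing circle of a finite set is fixed by two of the points (as a diameter) or three (as a circumcircle).
The minimum enclosing circle is determined by three boundary points: (0, -5), (6, 0), (0, 4).
Their circumcentre is (4/3, -0.5) with r² = 793/36.
The farthest remaining point (5, -2) is at distance² 565/36 ≤ 793/36.
Diameter = 2r = 2√(793/36) ≈ 9.387.

9.387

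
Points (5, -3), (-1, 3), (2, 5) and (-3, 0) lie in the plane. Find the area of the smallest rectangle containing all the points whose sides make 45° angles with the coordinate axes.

60

In coordinates u = x + y, v = x − y the rectangle is axis-aligned; the map (x,y)→(u,v) scales areas by 2.
u-values: 2, 2, 7, -3; range = 7 − (-3) = 10.
v-values: 8, -4, -3, -3; range = 8 − (-4) = 12.
Area = (10 × 12) / 2 = 60.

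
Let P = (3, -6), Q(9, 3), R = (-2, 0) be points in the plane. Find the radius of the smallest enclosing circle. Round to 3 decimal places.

Side lengths²: PQ² = 117, PR² = 61, QR² = 130.
Since QR² = 130 < 117 + 61 = 178, the triangle is acute, so the smallest enclosing circle is the circumcircle.
Circumcentre = (71/18, -7/54), r² = 51545/1458.
r = √(51545/1458) ≈ 5.946.

5.946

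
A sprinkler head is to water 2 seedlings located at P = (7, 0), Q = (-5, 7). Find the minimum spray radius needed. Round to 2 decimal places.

The smallest circle enclosing two points has them as diameter endpoints.
Centre = midpoint = (1, 3.5); r² = |PQ|²/4 = 193/4 = 48.25.
r = √(48.25) ≈ 6.95.

6.95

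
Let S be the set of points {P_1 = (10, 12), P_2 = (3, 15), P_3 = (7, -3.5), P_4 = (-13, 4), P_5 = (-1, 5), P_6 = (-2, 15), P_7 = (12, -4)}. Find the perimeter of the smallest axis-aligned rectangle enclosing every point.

Width = max x − min x = 12 − (-13) = 25.
Height = max y − min y = 15 − (-4) = 19.
Perimeter = 2(25 + 19) = 88.

88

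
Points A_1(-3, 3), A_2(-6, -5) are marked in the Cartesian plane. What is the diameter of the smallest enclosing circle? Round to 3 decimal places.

8.544

The smallest circle enclosing two points has them as diameter endpoints.
Centre = midpoint = (-4.5, -1); r² = |A_1A_2|²/4 = 73/4 = 18.25.
Diameter = 2r = 2√(18.25) ≈ 8.544.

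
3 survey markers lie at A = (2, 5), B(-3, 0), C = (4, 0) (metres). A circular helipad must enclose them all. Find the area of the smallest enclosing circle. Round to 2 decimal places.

Side lengths²: AB² = 50, AC² = 29, BC² = 49.
Since AB² = 50 < 49 + 29 = 78, the triangle is acute, so the smallest enclosing circle is the circumcircle.
Circumcentre = (0.5, 1.5), r² = 14.5.
Area = π·r² = π·14.5 ≈ 45.55.

45.55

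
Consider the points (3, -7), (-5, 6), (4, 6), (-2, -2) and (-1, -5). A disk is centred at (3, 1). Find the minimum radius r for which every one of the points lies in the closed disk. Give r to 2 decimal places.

9.43

The required radius is the distance from (3, 1) to the farthest point.
Squared distances: 64, 89, 26, 34, 52.
Maximum is 89, attained at (-5, 6).
r = √89 ≈ 9.43.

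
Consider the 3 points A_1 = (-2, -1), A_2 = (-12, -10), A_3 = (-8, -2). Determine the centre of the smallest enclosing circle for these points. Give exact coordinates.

Side lengths²: A_1A_2² = 181, A_1A_3² = 37, A_2A_3² = 80.
Since A_1A_2² = 181 ≥ 80 + 37 = 117, the angle opposite A_1A_2 is not acute, so the smallest enclosing circle has A_1A_2 as diameter.
Centre = midpoint of A_1A_2 = (-7, -5.5), r² = 181/4 = 45.25.
Centre = (-7, -5.5).

(-7, -5.5)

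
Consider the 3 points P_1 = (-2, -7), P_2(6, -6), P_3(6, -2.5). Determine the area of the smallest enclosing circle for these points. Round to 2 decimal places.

Side lengths²: P_1P_2² = 65, P_1P_3² = 84.25, P_2P_3² = 12.25.
Since P_1P_3² = 84.25 ≥ 65 + 12.25 = 77.25, the angle opposite P_1P_3 is not acute, so the smallest enclosing circle has P_1P_3 as diameter.
Centre = midpoint of P_1P_3 = (2, -4.75), r² = 84.25/4 = 21.0625.
Area = π·r² = π·21.0625 ≈ 66.17.

66.17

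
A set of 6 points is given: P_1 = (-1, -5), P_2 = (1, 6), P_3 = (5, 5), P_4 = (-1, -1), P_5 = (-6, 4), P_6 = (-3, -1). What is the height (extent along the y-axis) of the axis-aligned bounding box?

max y = 6, min y = -5, so height = 11.

11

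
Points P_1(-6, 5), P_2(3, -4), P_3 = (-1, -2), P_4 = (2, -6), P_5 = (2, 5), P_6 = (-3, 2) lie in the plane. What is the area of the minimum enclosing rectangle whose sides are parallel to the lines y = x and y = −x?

In coordinates u = x + y, v = x − y the rectangle is axis-aligned; the map (x,y)→(u,v) scales areas by 2.
u-values: -1, -1, -3, -4, 7, -1; range = 7 − (-4) = 11.
v-values: -11, 7, 1, 8, -3, -5; range = 8 − (-11) = 19.
Area = (11 × 19) / 2 = 104.5.

104.5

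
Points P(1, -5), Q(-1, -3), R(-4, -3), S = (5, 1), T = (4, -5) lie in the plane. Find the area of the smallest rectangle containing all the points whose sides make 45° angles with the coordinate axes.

65

In coordinates u = x + y, v = x − y the rectangle is axis-aligned; the map (x,y)→(u,v) scales areas by 2.
u-values: -4, -4, -7, 6, -1; range = 6 − (-7) = 13.
v-values: 6, 2, -1, 4, 9; range = 9 − (-1) = 10.
Area = (13 × 10) / 2 = 65.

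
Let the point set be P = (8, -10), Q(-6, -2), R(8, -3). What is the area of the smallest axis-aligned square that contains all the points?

The bounding box has width 14 and height 8.
An axis-aligned square enclosing the set must have side ≥ max(width, height).
So the minimum side is max(14, 8) = 14.
Area = 14² = 196.

196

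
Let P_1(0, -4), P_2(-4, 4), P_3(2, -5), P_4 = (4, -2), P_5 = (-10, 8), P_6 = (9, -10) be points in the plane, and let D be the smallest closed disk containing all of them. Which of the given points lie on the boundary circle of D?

By Welzl's lemma the MEC is supported by two points (diametrically opposite) or three points (on a circumcircle).
The farthest pair is P_5–P_6 with squared distance 685. The circle on this segment as diameter has centre (-0.5, -1) and r² = 685/4 = 171.25.
Check P_1: distance² to centre = 9.25 ≤ 171.25, so it lies inside.
All remaining points lie in this disk, and no smaller disk contains both endpoints, so this is the minimum enclosing circle.
The points at distance exactly r from the centre are P_5, P_6 — 2 points.

P_5, P_6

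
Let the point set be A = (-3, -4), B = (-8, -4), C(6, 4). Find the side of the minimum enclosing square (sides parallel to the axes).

14

The bounding box has width 14 and height 8.
An axis-aligned square enclosing the set must have side ≥ max(width, height).
So the minimum side is max(14, 8) = 14.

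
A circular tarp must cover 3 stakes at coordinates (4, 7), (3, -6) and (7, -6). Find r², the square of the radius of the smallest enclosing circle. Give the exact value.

Call the three points A, B, C in the order given.
Side lengths²: AB² = 170, AC² = 178, BC² = 16.
Since AC² = 178 < 170 + 16 = 186, the triangle is acute, so the smallest enclosing circle is the circumcircle.
Circumcentre = (5, 5/13), r² = 7565/169.

7565/169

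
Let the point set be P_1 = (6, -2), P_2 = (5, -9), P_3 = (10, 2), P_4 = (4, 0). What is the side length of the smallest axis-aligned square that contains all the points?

The bounding box has width 6 and height 11.
An axis-aligned square enclosing the set must have side ≥ max(width, height).
So the minimum side is max(6, 11) = 11.

11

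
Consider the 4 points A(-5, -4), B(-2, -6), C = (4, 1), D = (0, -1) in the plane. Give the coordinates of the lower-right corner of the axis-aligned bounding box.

(4, -6)

x-range [-5, 4], y-range [-6, 1].
The lower-right corner is (4, -6).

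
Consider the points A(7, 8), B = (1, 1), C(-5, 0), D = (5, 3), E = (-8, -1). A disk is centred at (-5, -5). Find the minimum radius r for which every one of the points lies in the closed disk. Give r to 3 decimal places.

17.692

The required radius is the distance from (-5, -5) to the farthest point.
Squared distances: 313, 72, 25, 164, 25.
Maximum is 313, attained at A.
r = √313 ≈ 17.692.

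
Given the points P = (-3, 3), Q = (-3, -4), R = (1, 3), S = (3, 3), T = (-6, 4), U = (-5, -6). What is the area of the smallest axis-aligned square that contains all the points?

The bounding box has width 9 and height 10.
An axis-aligned square enclosing the set must have side ≥ max(width, height).
So the minimum side is max(9, 10) = 10.
Area = 10² = 100.

100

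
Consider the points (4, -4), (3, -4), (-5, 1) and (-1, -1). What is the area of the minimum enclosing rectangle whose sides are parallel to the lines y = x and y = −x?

In coordinates u = x + y, v = x − y the rectangle is axis-aligned; the map (x,y)→(u,v) scales areas by 2.
u-values: 0, -1, -4, -2; range = 0 − (-4) = 4.
v-values: 8, 7, -6, 0; range = 8 − (-6) = 14.
Area = (4 × 14) / 2 = 28.

28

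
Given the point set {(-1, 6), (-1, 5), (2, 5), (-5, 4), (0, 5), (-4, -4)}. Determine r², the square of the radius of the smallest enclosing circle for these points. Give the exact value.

The minimum enclosing circle is determined by three boundary points: (-1, 6), (2, 5), (-4, -4).
Their circumcentre is (-25/22, 13/22) with r² = 7085/242.
The farthest remaining point (-5, 4) is at distance² 6425/242 ≤ 7085/242.

7085/242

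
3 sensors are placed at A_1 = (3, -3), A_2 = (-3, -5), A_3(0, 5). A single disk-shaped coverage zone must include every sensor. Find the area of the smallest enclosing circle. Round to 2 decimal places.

85.73

Side lengths²: A_1A_2² = 40, A_1A_3² = 73, A_2A_3² = 109.
Since A_2A_3² = 109 < 73 + 40 = 113, the triangle is acute, so the smallest enclosing circle is the circumcircle.
Circumcentre = (-71/54, -1/18), r² = 39785/1458.
Area = π·r² = π·39785/1458 ≈ 85.73.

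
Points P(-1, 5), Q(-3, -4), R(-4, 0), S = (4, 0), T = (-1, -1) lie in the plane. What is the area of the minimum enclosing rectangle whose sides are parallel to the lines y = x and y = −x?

55

In coordinates u = x + y, v = x − y the rectangle is axis-aligned; the map (x,y)→(u,v) scales areas by 2.
u-values: 4, -7, -4, 4, -2; range = 4 − (-7) = 11.
v-values: -6, 1, -4, 4, 0; range = 4 − (-6) = 10.
Area = (11 × 10) / 2 = 55.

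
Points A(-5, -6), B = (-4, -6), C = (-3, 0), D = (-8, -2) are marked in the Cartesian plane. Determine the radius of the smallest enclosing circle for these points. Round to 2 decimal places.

A smallest enclosing disk is always determined by at most three of the input points on its boundary.
The minimum enclosing circle is determined by three boundary points: B, C, D.
Their circumcentre is (-67/14, -39/14) with r² = 1073/98.
The farthest remaining point A is at distance² 1017/98 ≤ 1073/98.
r = √(1073/98) ≈ 3.31.

3.31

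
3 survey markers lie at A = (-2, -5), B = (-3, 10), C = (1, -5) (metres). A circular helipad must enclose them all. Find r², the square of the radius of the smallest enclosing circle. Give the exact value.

60.25

Side lengths²: AB² = 226, AC² = 9, BC² = 241.
Since BC² = 241 ≥ 226 + 9 = 235, the angle opposite BC is not acute, so the smallest enclosing circle has BC as diameter.
Centre = midpoint of BC = (-1, 2.5), r² = 241/4 = 60.25.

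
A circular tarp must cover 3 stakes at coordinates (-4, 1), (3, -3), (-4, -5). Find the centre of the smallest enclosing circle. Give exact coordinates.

(-15/14, -2)

Call the three points A, B, C in the order given.
Side lengths²: AB² = 65, AC² = 36, BC² = 53.
Since AB² = 65 < 53 + 36 = 89, the triangle is acute, so the smallest enclosing circle is the circumcircle.
Circumcentre = (-15/14, -2), r² = 3445/196.
Centre = (-15/14, -2).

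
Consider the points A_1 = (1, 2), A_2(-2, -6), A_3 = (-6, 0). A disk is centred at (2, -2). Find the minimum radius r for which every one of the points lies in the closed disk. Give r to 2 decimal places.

8.25

The required radius is the distance from (2, -2) to the farthest point.
Squared distances: 17, 32, 68.
Maximum is 68, attained at A_3.
r = √68 ≈ 8.25.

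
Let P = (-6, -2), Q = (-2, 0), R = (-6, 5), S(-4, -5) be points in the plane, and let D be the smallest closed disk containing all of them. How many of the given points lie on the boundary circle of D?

2

The farthest pair is R–S with squared distance 104. The circle on this segment as diameter has centre (-5, 0) and r² = 104/4 = 26.
Check P: distance² to centre = 5 ≤ 26, so it lies inside.
All remaining points lie in this disk, and no smaller disk contains both endpoints, so this is the minimum enclosing circle.
The points at distance exactly r from the centre are R, S — 2 points.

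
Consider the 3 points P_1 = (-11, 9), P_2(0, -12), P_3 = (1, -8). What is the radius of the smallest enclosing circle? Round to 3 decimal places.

11.853

Side lengths²: P_1P_2² = 562, P_1P_3² = 433, P_2P_3² = 17.
Since P_1P_2² = 562 ≥ 433 + 17 = 450, the angle opposite P_1P_2 is not acute, so the smallest enclosing circle has P_1P_2 as diameter.
Centre = midpoint of P_1P_2 = (-5.5, -1.5), r² = 562/4 = 140.5.
r = √(140.5) ≈ 11.853.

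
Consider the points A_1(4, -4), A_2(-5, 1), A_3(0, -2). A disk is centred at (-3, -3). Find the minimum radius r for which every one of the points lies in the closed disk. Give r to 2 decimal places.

The required radius is the distance from (-3, -3) to the farthest point.
Squared distances: 50, 20, 10.
Maximum is 50, attained at A_1.
r = √50 ≈ 7.07.

7.07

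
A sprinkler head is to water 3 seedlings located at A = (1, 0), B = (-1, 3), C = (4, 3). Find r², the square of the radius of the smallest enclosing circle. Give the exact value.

6.5

Side lengths²: AB² = 13, AC² = 18, BC² = 25.
Since BC² = 25 < 18 + 13 = 31, the triangle is acute, so the smallest enclosing circle is the circumcircle.
Circumcentre = (1.5, 2.5), r² = 6.5.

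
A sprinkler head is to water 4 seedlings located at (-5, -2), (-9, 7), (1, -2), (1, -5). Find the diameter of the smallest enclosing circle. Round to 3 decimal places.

15.620

The farthest pair is (-9, 7)–(1, -5) with squared distance 244. The circle on this segment as diameter has centre (-4, 1) and r² = 244/4 = 61.
Check (-5, -2): distance² to centre = 10 ≤ 61, so it lies inside.
All remaining points lie in this disk, and no smaller disk contains both endpoints, so this is the minimum enclosing circle.
Diameter = 2r = 2√61 ≈ 15.620.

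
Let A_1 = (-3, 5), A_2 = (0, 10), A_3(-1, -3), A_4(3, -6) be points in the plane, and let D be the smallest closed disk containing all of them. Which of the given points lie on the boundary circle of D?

The minimum enclosing circle of a finite set is fixed by two of the points (as a diameter) or three (as a circumcircle).
The farthest pair is A_2–A_4 with squared distance 265. The circle on this segment as diameter has centre (1.5, 2) and r² = 265/4 = 66.25.
Check A_1: distance² to centre = 29.25 ≤ 66.25, so it lies inside.
All remaining points lie in this disk, and no smaller disk contains both endpoints, so this is the minimum enclosing circle.
The points at distance exactly r from the centre are A_2, A_4 — 2 points.

A_2, A_4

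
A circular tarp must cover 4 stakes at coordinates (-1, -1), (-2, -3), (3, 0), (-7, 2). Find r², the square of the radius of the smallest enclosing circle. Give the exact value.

The minimum enclosing circle of a finite set is fixed by two of the points (as a diameter) or three (as a circumcircle).
The farthest pair is (3, 0)–(-7, 2) with squared distance 104. The circle on this segment as diameter has centre (-2, 1) and r² = 104/4 = 26.
Check (-1, -1): distance² to centre = 5 ≤ 26, so it lies inside.
All remaining points lie in this disk, and no smaller disk contains both endpoints, so this is the minimum enclosing circle.

26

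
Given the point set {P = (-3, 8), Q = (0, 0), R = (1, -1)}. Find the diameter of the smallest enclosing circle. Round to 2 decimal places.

Side lengths²: PQ² = 73, PR² = 97, QR² = 2.
Since PR² = 97 ≥ 73 + 2 = 75, the angle opposite PR is not acute, so the smallest enclosing circle has PR as diameter.
Centre = midpoint of PR = (-1, 3.5), r² = 97/4 = 24.25.
Diameter = 2r = 2√(24.25) ≈ 9.85.

9.85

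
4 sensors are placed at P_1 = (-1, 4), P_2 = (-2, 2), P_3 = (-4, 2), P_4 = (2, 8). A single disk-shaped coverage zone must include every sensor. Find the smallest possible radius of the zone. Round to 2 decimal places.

4.24

The farthest pair is P_3–P_4 with squared distance 72. The circle on this segment as diameter has centre (-1, 5) and r² = 72/4 = 18.
Check P_1: distance² to centre = 1 ≤ 18, so it lies inside.
All remaining points lie in this disk, and no smaller disk contains both endpoints, so this is the minimum enclosing circle.
r = √18 ≈ 4.24.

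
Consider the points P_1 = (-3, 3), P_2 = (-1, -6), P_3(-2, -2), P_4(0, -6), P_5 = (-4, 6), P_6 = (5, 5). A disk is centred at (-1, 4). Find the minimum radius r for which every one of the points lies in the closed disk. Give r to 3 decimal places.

10.050

The required radius is the distance from (-1, 4) to the farthest point.
Squared distances: 5, 100, 37, 101, 13, 37.
Maximum is 101, attained at P_4.
r = √101 ≈ 10.050.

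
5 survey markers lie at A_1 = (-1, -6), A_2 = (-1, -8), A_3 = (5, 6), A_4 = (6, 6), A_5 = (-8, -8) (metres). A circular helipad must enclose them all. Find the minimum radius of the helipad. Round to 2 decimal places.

By Welzl's lemma the MEC is supported by two points (diametrically opposite) or three points (on a circumcircle).
The farthest pair is A_4–A_5 with squared distance 392. The circle on this segment as diameter has centre (-1, -1) and r² = 392/4 = 98.
Check A_1: distance² to centre = 25 ≤ 98, so it lies inside.
All remaining points lie in this disk, and no smaller disk contains both endpoints, so this is the minimum enclosing circle.
r = √98 ≈ 9.90.

9.90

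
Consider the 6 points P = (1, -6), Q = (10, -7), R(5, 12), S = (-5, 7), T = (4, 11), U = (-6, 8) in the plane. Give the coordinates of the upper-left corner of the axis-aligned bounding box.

x-range [-6, 10], y-range [-7, 12].
The upper-left corner is (-6, 12).

(-6, 12)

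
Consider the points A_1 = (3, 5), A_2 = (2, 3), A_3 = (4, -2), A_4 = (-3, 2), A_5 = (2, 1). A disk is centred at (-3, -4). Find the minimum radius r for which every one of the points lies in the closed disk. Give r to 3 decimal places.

10.817

The required radius is the distance from (-3, -4) to the farthest point.
Squared distances: 117, 74, 53, 36, 50.
Maximum is 117, attained at A_1.
r = √117 ≈ 10.817.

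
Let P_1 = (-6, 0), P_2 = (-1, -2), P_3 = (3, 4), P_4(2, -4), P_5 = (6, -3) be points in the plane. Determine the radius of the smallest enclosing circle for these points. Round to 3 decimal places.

A smallest enclosing disk is always determined by at most three of the input points on its boundary.
The minimum enclosing circle is determined by three boundary points: P_1, P_3, P_5.
Their circumcentre is (0.02, -1.42) with r² = 38.2568.
The farthest remaining point P_4 is at distance² 10.5768 ≤ 38.2568.
r = √(38.2568) ≈ 6.185.

6.185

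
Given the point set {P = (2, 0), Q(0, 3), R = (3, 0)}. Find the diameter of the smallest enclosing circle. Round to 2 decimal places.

4.24

Side lengths²: PQ² = 13, PR² = 1, QR² = 18.
Since QR² = 18 ≥ 13 + 1 = 14, the angle opposite QR is not acute, so the smallest enclosing circle has QR as diameter.
Centre = midpoint of QR = (1.5, 1.5), r² = 18/4 = 4.5.
Diameter = 2r = 2√(4.5) ≈ 4.24.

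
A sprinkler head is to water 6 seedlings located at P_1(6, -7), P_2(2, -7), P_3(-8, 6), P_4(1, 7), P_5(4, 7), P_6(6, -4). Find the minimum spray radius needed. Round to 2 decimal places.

9.55

The minimum enclosing circle of a finite set is fixed by two of the points (as a diameter) or three (as a circumcircle).
The farthest pair is P_1–P_3 with squared distance 365. The circle on this segment as diameter has centre (-1, -0.5) and r² = 365/4 = 91.25.
Check P_2: distance² to centre = 51.25 ≤ 91.25, so it lies inside.
All remaining points lie in this disk, and no smaller disk contains both endpoints, so this is the minimum enclosing circle.
r = √(91.25) ≈ 9.55.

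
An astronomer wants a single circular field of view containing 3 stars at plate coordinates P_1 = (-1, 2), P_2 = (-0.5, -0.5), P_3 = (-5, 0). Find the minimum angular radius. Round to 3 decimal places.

Side lengths²: P_1P_2² = 6.5, P_1P_3² = 20, P_2P_3² = 20.5.
Since P_2P_3² = 20.5 < 20 + 6.5 = 26.5, the triangle is acute, so the smallest enclosing circle is the circumcircle.
Circumcentre = (-59/22, 4/11), r² = 2665/484.
r = √(2665/484) ≈ 2.347.

2.347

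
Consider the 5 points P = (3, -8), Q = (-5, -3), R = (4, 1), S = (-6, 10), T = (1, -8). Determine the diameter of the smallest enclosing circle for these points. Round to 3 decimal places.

20.125

The minimum enclosing circle of a finite set is fixed by two of the points (as a diameter) or three (as a circumcircle).
The farthest pair is P–S with squared distance 405. The circle on this segment as diameter has centre (-1.5, 1) and r² = 405/4 = 101.25.
Check Q: distance² to centre = 28.25 ≤ 101.25, so it lies inside.
All remaining points lie in this disk, and no smaller disk contains both endpoints, so this is the minimum enclosing circle.
Diameter = 2r = 2√(101.25) ≈ 20.125.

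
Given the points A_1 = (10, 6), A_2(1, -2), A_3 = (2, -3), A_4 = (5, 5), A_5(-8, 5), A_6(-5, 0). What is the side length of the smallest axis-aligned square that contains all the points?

The bounding box has width 18 and height 9.
An axis-aligned square enclosing the set must have side ≥ max(width, height).
So the minimum side is max(18, 9) = 18.

18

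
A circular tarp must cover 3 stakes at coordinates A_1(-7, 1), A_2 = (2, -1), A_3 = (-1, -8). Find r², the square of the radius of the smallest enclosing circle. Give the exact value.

Side lengths²: A_1A_2² = 85, A_1A_3² = 117, A_2A_3² = 58.
Since A_1A_3² = 117 < 85 + 58 = 143, the triangle is acute, so the smallest enclosing circle is the circumcircle.
Circumcentre = (-145/46, -135/46), r² = 32045/1058.

32045/1058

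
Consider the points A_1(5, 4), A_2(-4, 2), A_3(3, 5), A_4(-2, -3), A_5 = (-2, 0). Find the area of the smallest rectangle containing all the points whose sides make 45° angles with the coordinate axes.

49

In coordinates u = x + y, v = x − y the rectangle is axis-aligned; the map (x,y)→(u,v) scales areas by 2.
u-values: 9, -2, 8, -5, -2; range = 9 − (-5) = 14.
v-values: 1, -6, -2, 1, -2; range = 1 − (-6) = 7.
Area = (14 × 7) / 2 = 49.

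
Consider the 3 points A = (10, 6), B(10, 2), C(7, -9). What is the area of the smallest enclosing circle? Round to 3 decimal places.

183.783

Side lengths²: AB² = 16, AC² = 234, BC² = 130.
Since AC² = 234 ≥ 130 + 16 = 146, the angle opposite AC is not acute, so the smallest enclosing circle has AC as diameter.
Centre = midpoint of AC = (8.5, -1.5), r² = 234/4 = 58.5.
Area = π·r² = π·58.5 ≈ 183.783.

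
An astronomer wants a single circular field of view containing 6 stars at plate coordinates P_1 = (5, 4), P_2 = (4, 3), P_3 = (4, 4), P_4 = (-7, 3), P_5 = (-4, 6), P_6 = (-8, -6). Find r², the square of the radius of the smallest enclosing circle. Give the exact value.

67.25

The minimum enclosing circle of a finite set is fixed by two of the points (as a diameter) or three (as a circumcircle).
The farthest pair is P_1–P_6 with squared distance 269. The circle on this segment as diameter has centre (-1.5, -1) and r² = 269/4 = 67.25.
Check P_2: distance² to centre = 46.25 ≤ 67.25, so it lies inside.
All remaining points lie in this disk, and no smaller disk contains both endpoints, so this is the minimum enclosing circle.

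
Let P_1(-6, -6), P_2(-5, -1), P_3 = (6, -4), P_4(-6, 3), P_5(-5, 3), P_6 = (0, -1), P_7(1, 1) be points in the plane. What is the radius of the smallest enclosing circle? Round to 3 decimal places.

A smallest enclosing disk is always determined by at most three of the input points on its boundary.
The minimum enclosing circle is determined by three boundary points: P_1, P_3, P_4.
Their circumcentre is (-7/12, -1.5) with r² = 7141/144.
The farthest remaining point P_5 is at distance² 5725/144 ≤ 7141/144.
r = √(7141/144) ≈ 7.042.

7.042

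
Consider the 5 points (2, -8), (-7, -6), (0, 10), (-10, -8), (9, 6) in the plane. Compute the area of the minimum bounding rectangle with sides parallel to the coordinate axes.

342

x ranges over [-10, 9], width 19.
y ranges over [-8, 10], height 18.
Area = 19 × 18 = 342.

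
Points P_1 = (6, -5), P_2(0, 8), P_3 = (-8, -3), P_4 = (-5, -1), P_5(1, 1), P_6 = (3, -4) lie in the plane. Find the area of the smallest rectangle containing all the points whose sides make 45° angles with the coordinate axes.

180.5

In coordinates u = x + y, v = x − y the rectangle is axis-aligned; the map (x,y)→(u,v) scales areas by 2.
u-values: 1, 8, -11, -6, 2, -1; range = 8 − (-11) = 19.
v-values: 11, -8, -5, -4, 0, 7; range = 11 − (-8) = 19.
Area = (19 × 19) / 2 = 180.5.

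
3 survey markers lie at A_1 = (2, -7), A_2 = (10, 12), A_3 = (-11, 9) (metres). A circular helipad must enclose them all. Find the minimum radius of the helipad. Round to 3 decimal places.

12.021

Side lengths²: A_1A_2² = 425, A_1A_3² = 425, A_2A_3² = 450.
Since A_2A_3² = 450 < 425 + 425 = 850, the triangle is acute, so the smallest enclosing circle is the circumcircle.
Circumcentre = (0.3, 4.9), r² = 144.5.
r = √(144.5) ≈ 12.021.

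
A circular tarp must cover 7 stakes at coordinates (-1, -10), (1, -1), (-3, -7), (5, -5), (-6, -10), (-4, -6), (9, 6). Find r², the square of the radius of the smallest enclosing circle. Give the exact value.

The farthest pair is (-6, -10)–(9, 6) with squared distance 481. The circle on this segment as diameter has centre (1.5, -2) and r² = 481/4 = 120.25.
Check (-1, -10): distance² to centre = 70.25 ≤ 120.25, so it lies inside.
All remaining points lie in this disk, and no smaller disk contains both endpoints, so this is the minimum enclosing circle.

120.25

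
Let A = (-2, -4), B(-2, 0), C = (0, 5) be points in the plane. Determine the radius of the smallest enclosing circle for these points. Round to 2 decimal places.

4.61

Side lengths²: AB² = 16, AC² = 85, BC² = 29.
Since AC² = 85 ≥ 29 + 16 = 45, the angle opposite AC is not acute, so the smallest enclosing circle has AC as diameter.
Centre = midpoint of AC = (-1, 0.5), r² = 85/4 = 21.25.
r = √(21.25) ≈ 4.61.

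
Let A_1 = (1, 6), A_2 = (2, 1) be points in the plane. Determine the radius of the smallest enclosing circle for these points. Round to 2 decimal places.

2.55

The smallest circle enclosing two points has them as diameter endpoints.
Centre = midpoint = (1.5, 3.5); r² = |A_1A_2|²/4 = 26/4 = 6.5.
r = √(6.5) ≈ 2.55.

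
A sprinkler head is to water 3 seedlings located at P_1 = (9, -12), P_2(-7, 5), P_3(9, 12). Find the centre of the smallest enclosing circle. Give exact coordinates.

Side lengths²: P_1P_2² = 545, P_1P_3² = 576, P_2P_3² = 305.
Since P_1P_3² = 576 < 545 + 305 = 850, the triangle is acute, so the smallest enclosing circle is the circumcircle.
Circumcentre = (4.71875, 0), r² = 162.3291015625.
Centre = (4.71875, 0).

(4.71875, 0)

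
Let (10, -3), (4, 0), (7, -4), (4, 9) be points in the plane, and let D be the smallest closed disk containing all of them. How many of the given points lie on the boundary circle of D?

By Welzl's lemma the MEC is supported by two points (diametrically opposite) or three points (on a circumcircle).
The minimum enclosing circle is determined by three boundary points: (10, -3), (7, -4), (4, 9).
Their circumcentre is (45/7, 19/7) with r² = 2225/49.
The farthest remaining point (4, 0) is at distance² 650/49 ≤ 2225/49.
The points at distance exactly r from the centre are (10, -3), (7, -4), (4, 9) — 3 points.

3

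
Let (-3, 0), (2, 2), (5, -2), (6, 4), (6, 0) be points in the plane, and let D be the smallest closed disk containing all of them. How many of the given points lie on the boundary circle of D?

3

The minimum enclosing circle is determined by three boundary points: (-3, 0), (5, -2), (6, 4).
Their circumcentre is (1.66, 1.64) with r² = 24.4052.
The farthest remaining point (6, 0) is at distance² 21.5252 ≤ 24.4052.
The points at distance exactly r from the centre are (-3, 0), (5, -2), (6, 4) — 3 points.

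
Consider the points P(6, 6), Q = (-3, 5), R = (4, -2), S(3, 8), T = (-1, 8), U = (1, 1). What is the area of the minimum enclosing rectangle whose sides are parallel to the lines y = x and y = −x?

75

In coordinates u = x + y, v = x − y the rectangle is axis-aligned; the map (x,y)→(u,v) scales areas by 2.
u-values: 12, 2, 2, 11, 7, 2; range = 12 − 2 = 10.
v-values: 0, -8, 6, -5, -9, 0; range = 6 − (-9) = 15.
Area = (10 × 15) / 2 = 75.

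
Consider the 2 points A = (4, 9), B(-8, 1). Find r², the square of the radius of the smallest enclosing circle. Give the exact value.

The smallest circle enclosing two points has them as diameter endpoints.
Centre = midpoint = (-2, 5); r² = |AB|²/4 = 208/4 = 52.

52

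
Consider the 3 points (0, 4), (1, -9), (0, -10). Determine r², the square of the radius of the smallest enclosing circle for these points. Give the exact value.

Call the three points A, B, C in the order given.
Side lengths²: AB² = 170, AC² = 196, BC² = 2.
Since AC² = 196 ≥ 170 + 2 = 172, the angle opposite AC is not acute, so the smallest enclosing circle has AC as diameter.
Centre = midpoint of AC = (0, -3), r² = 196/4 = 49.

49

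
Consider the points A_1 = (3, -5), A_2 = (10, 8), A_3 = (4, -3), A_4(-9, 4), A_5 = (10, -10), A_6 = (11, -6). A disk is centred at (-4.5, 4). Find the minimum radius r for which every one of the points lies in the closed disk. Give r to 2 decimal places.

The required radius is the distance from (-4.5, 4) to the farthest point.
Squared distances: 137.25, 226.25, 121.25, 20.25, 406.25, 340.25.
Maximum is 406.25, attained at A_5.
r = √(406.25) ≈ 20.16.

20.16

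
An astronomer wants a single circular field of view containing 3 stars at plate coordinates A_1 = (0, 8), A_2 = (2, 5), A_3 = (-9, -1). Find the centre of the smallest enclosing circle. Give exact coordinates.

(-4.1, 3.1)

Side lengths²: A_1A_2² = 13, A_1A_3² = 162, A_2A_3² = 157.
Since A_1A_3² = 162 < 157 + 13 = 170, the triangle is acute, so the smallest enclosing circle is the circumcircle.
Circumcentre = (-4.1, 3.1), r² = 40.82.
Centre = (-4.1, 3.1).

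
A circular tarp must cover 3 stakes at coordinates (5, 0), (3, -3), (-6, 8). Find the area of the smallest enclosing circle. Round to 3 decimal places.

158.650

Call the three points A, B, C in the order given.
Side lengths²: AB² = 13, AC² = 185, BC² = 202.
Since BC² = 202 ≥ 185 + 13 = 198, the angle opposite BC is not acute, so the smallest enclosing circle has BC as diameter.
Centre = midpoint of BC = (-1.5, 2.5), r² = 202/4 = 50.5.
Area = π·r² = π·50.5 ≈ 158.650.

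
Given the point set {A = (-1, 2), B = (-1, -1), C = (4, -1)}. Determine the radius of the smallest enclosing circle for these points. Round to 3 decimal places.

Side lengths²: AB² = 9, AC² = 34, BC² = 25.
Since AC² = 34 ≥ 25 + 9 = 34, the angle opposite AC is not acute, so the smallest enclosing circle has AC as diameter.
Centre = midpoint of AC = (1.5, 0.5), r² = 34/4 = 8.5.
r = √(8.5) ≈ 2.915.

2.915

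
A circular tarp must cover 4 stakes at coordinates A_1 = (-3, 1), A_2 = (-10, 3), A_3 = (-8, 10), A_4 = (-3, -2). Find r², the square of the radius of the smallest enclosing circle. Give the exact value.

A smallest enclosing disk is always determined by at most three of the input points on its boundary.
The farthest pair is A_3–A_4 with squared distance 169. The circle on this segment as diameter has centre (-5.5, 4) and r² = 169/4 = 42.25.
Check A_1: distance² to centre = 15.25 ≤ 42.25, so it lies inside.
All remaining points lie in this disk, and no smaller disk contains both endpoints, so this is the minimum enclosing circle.

42.25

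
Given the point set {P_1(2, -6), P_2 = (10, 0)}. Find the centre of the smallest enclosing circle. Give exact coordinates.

(6, -3)

The smallest circle enclosing two points has them as diameter endpoints.
Centre = midpoint = (6, -3); r² = |P_1P_2|²/4 = 100/4 = 25.
Centre = (6, -3).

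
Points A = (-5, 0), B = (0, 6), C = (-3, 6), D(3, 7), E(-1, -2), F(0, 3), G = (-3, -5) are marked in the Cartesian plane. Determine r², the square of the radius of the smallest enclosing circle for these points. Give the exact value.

45

By Welzl's lemma the MEC is supported by two points (diametrically opposite) or three points (on a circumcircle).
The farthest pair is D–G with squared distance 180. The circle on this segment as diameter has centre (0, 1) and r² = 180/4 = 45.
Check A: distance² to centre = 26 ≤ 45, so it lies inside.
All remaining points lie in this disk, and no smaller disk contains both endpoints, so this is the minimum enclosing circle.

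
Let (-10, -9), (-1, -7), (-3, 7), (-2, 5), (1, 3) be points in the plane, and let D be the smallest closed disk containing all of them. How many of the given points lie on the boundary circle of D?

The farthest pair is (-10, -9)–(-3, 7) with squared distance 305. The circle on this segment as diameter has centre (-6.5, -1) and r² = 305/4 = 76.25.
Check (-1, -7): distance² to centre = 66.25 ≤ 76.25, so it lies inside.
All remaining points lie in this disk, and no smaller disk contains both endpoints, so this is the minimum enclosing circle.
The points at distance exactly r from the centre are (-10, -9), (-3, 7) — 2 points.

2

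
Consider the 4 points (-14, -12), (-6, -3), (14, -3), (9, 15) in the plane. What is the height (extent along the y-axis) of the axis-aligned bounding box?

max y = 15, min y = -12, so height = 27.

27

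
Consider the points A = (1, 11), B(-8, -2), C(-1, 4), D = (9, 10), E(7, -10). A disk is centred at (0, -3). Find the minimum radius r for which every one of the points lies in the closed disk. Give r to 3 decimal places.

15.811

The required radius is the distance from (0, -3) to the farthest point.
Squared distances: 197, 65, 50, 250, 98.
Maximum is 250, attained at D.
r = √250 ≈ 15.811.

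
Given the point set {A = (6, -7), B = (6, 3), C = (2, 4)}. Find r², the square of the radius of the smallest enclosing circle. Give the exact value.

Side lengths²: AB² = 100, AC² = 137, BC² = 17.
Since AC² = 137 ≥ 100 + 17 = 117, the angle opposite AC is not acute, so the smallest enclosing circle has AC as diameter.
Centre = midpoint of AC = (4, -1.5), r² = 137/4 = 34.25.

34.25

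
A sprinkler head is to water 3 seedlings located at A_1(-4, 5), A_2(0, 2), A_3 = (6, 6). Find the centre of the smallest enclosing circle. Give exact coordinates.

Side lengths²: A_1A_2² = 25, A_1A_3² = 101, A_2A_3² = 52.
Since A_1A_3² = 101 ≥ 52 + 25 = 77, the angle opposite A_1A_3 is not acute, so the smallest enclosing circle has A_1A_3 as diameter.
Centre = midpoint of A_1A_3 = (1, 5.5), r² = 101/4 = 25.25.
Centre = (1, 5.5).

(1, 5.5)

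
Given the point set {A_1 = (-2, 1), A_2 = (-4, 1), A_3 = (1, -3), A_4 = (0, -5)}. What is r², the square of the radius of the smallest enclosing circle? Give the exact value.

By Welzl's lemma the MEC is supported by two points (diametrically opposite) or three points (on a circumcircle).
The farthest pair is A_2–A_4 with squared distance 52. The circle on this segment as diameter has centre (-2, -2) and r² = 52/4 = 13.
Check A_1: distance² to centre = 9 ≤ 13, so it lies inside.
All remaining points lie in this disk, and no smaller disk contains both endpoints, so this is the minimum enclosing circle.

13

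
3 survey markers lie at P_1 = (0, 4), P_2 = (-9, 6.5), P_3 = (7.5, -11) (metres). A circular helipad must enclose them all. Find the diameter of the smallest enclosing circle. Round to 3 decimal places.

24.052

Side lengths²: P_1P_2² = 87.25, P_1P_3² = 281.25, P_2P_3² = 578.5.
Since P_2P_3² = 578.5 ≥ 281.25 + 87.25 = 368.5, the angle opposite P_2P_3 is not acute, so the smallest enclosing circle has P_2P_3 as diameter.
Centre = midpoint of P_2P_3 = (-0.75, -2.25), r² = 578.5/4 = 144.625.
Diameter = 2r = 2√(144.625) ≈ 24.052.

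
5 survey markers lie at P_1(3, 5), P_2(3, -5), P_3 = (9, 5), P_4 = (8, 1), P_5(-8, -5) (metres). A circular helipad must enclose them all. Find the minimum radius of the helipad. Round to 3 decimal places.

9.862

By Welzl's lemma the MEC is supported by two points (diametrically opposite) or three points (on a circumcircle).
The farthest pair is P_3–P_5 with squared distance 389. The circle on this segment as diameter has centre (0.5, 0) and r² = 389/4 = 97.25.
Check P_1: distance² to centre = 31.25 ≤ 97.25, so it lies inside.
All remaining points lie in this disk, and no smaller disk contains both endpoints, so this is the minimum enclosing circle.
r = √(97.25) ≈ 9.862.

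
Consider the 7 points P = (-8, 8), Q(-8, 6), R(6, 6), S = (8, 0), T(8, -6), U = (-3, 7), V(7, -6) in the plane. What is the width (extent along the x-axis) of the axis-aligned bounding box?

16

max x = 8, min x = -8, so width = 16.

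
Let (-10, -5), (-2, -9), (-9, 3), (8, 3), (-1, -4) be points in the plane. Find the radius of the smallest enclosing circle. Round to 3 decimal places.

9.849

The minimum enclosing circle of a finite set is fixed by two of the points (as a diameter) or three (as a circumcircle).
The farthest pair is (-10, -5)–(8, 3) with squared distance 388. The circle on this segment as diameter has centre (-1, -1) and r² = 388/4 = 97.
Check (-2, -9): distance² to centre = 65 ≤ 97, so it lies inside.
All remaining points lie in this disk, and no smaller disk contains both endpoints, so this is the minimum enclosing circle.
r = √97 ≈ 9.849.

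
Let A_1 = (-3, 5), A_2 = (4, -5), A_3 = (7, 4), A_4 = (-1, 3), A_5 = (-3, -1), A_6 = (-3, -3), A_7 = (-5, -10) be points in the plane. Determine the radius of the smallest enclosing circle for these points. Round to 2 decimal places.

The minimum enclosing circle of a finite set is fixed by two of the points (as a diameter) or three (as a circumcircle).
The farthest pair is A_3–A_7 with squared distance 340. The circle on this segment as diameter has centre (1, -3) and r² = 340/4 = 85.
Check A_1: distance² to centre = 80 ≤ 85, so it lies inside.
All remaining points lie in this disk, and no smaller disk contains both endpoints, so this is the minimum enclosing circle.
r = √85 ≈ 9.22.

9.22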